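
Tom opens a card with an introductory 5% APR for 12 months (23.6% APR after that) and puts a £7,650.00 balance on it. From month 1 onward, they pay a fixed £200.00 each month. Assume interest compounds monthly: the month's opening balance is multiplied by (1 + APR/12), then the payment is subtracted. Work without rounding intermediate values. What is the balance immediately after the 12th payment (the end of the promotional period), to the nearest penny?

£5,585.62

Promo months 1–12 at r₀ = 5%/12 = 0.00416667; months 13+ at r₁ = 23.6%/12 = 0.0196667.
After month 12: iterate B ← B·(1+r₀) − £200.00 for 12 months → £5,585.62.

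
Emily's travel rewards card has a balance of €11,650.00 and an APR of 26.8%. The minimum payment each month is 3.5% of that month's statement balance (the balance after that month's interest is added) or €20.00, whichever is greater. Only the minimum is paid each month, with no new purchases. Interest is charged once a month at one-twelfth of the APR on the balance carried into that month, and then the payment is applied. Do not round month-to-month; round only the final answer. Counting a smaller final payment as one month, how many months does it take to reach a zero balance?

269 months

Monthly rate r = 26.8%/12 = 2.23333% = 0.0223333.
While 3.5% of the post-interest balance exceeds €20.00, each month B ← (B·(1+r))·(1 − 0.035), i.e. B shrinks by the factor (1+r)·0.965 = 0.98655.
This holds for months 1–225. Entering month 226 the balance is €553.72; 3.5% of the post-interest balance is now below €20.00, so the flat €20.00 minimum applies from here.
From month 226 a fixed €20.00 at rate r clears €553.72 in 44 more payments. Total: 225 + 44 = 269 months.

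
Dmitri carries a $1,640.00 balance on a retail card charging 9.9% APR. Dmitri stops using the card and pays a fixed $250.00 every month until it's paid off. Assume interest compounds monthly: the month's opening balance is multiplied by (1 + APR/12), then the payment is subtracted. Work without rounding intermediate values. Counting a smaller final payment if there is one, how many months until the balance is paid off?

Monthly rate r = 9.9%/12 = 0.825% = 0.00825.
Recurrence: B ← B·(1+r) − $250.00.
Month 1: interest $13.53; balance after payment $1,403.53.
Month 2: interest $11.58; balance after payment $1,165.11.
Closed form: n = −ln(1 − rB₀/P)/ln(1+r) = −ln(0.94588)/ln(1.00825) ≈ 6.772, so the balance reaches zero during payment 7.

7 months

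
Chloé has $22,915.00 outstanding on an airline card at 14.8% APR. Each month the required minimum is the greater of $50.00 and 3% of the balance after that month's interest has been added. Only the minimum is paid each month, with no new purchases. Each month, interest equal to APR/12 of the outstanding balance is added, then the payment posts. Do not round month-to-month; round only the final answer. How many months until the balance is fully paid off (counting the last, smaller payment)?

Monthly rate r = 14.8%/12 = 1.23333% = 0.0123333.
While 3% of the post-interest balance exceeds $50.00, each month B ← (B·(1+r))·(1 − 0.03), i.e. B shrinks by the factor (1+r)·0.97 = 0.98196.
This holds for months 1–145. Entering month 146 the balance is $1,636.57; 3% of the post-interest balance is now below $50.00, so the flat $50.00 minimum applies from here.
From month 146 a fixed $50.00 at rate r clears $1,636.57 in 43 more payments. Total: 145 + 43 = 188 months.

188 months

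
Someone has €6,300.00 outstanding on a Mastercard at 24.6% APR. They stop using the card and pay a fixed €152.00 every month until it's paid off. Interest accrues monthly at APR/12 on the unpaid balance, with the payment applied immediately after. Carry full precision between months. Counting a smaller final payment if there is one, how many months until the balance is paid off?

Monthly rate r = 24.6%/12 = 2.05% = 0.0205.
Recurrence: B ← B·(1+r) − €152.00.
Month 1: interest €129.15; balance after payment €6,277.15.
Month 2: interest €128.68; balance after payment €6,253.83.
Closed form: n = −ln(1 − rB₀/P)/ln(1+r) = −ln(0.15033)/ln(1.0205) ≈ 93.380, so the balance reaches zero during payment 94.

94 months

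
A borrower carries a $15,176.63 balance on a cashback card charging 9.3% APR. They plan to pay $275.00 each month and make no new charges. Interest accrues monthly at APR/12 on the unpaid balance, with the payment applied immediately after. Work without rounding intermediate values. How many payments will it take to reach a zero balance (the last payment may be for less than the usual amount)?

73 months

Monthly rate r = 9.3%/12 = 0.775% = 0.00775.
Recurrence: B ← B·(1+r) − $275.00.
Month 1: interest $117.62; balance after payment $15,019.25.
Month 2: interest $116.40; balance after payment $14,860.65.
Closed form: n = −ln(1 − rB₀/P)/ln(1+r) = −ln(0.57229)/ln(1.00775) ≈ 72.292, so the balance reaches zero during payment 73.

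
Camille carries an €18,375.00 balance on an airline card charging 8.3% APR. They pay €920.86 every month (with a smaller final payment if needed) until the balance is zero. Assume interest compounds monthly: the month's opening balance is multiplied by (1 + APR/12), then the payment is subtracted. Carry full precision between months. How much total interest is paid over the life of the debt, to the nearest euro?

€1,467

Monthly rate r = 8.3%/12 = 0.691667% = 0.00691667.
Payoff takes n = ⌈−ln(1 − rB₀/P)/ln(1+r)⌉ = ⌈21.547⌉ = 22 payments; the last is €504.31.
Total paid = 21·€920.86 + €504.31 = €19,842.37.
Total interest = total paid − principal = €19,842.37 − €18,375.00 = €1,467.37.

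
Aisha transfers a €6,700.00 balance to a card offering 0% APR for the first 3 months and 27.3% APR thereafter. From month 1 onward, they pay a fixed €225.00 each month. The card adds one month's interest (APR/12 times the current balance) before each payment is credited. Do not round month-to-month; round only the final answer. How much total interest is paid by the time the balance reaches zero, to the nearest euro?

Promo months 1–3 at r₀ = 0%/12 = 0; months 4+ at r₁ = 27.3%/12 = 0.02275.
After month 3 (no interest yet): B = €6,700.00 − 3·€225.00 = €6,025.00.
Then at r₁ with €225.00/mo: n₂ = −ln(1 − r₁·B/P)/ln(1+r₁) ≈ 41.77 → 42 more payments.
Total paid = 44·€225.00 + €172.96 = €10,072.96; interest = €10,072.96 − €6,700.00 = €3,372.96.

€3,373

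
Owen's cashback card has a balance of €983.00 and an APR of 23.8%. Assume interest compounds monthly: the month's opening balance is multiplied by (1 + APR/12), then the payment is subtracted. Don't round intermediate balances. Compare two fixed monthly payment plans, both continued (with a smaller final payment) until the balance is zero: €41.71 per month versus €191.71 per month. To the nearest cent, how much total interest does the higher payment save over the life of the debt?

€290.72

Monthly rate r = 23.8%/12 = 1.98333% = 0.0198333.
At €41.71/mo: n = ⌈−ln(1 − rB₀/P)/ln(1+r)⌉ = 33 payments (last €3.37); total interest = total paid − €983.00 = €355.09.
At €191.71/mo: 6 payments (last €88.82); total interest €64.37.
Interest saved = €355.09 − €64.37 = €290.72.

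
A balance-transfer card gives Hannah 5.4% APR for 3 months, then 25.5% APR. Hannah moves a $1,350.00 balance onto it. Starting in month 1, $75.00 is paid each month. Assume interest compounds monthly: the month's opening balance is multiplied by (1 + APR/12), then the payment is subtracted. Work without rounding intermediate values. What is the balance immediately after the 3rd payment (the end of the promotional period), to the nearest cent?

Promo months 1–3 at r₀ = 5.4%/12 = 0.0045; months 4+ at r₁ = 25.5%/12 = 0.02125.
After month 3: iterate B ← B·(1+r₀) − $75.00 for 3 months → $1,142.29.

$1,142.29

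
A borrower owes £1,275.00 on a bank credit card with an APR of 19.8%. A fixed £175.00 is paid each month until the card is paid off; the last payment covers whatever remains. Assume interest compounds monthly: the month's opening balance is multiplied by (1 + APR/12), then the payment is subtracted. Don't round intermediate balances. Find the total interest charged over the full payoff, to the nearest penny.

Monthly rate r = 19.8%/12 = 1.65% = 0.0165.
Payoff takes n = ⌈−ln(1 − rB₀/P)/ln(1+r)⌉ = ⌈7.826⌉ = 8 payments; the last is £144.77.
Total paid = 7·£175.00 + £144.77 = £1,369.77.
Total interest = total paid − principal = £1,369.77 − £1,275.00 = £94.77.

£94.77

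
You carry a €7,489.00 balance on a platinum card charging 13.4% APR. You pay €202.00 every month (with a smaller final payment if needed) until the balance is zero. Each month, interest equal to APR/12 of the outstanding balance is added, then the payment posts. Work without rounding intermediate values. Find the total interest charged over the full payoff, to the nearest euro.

Monthly rate r = 13.4%/12 = 1.11667% = 0.0111667.
Payoff takes n = ⌈−ln(1 − rB₀/P)/ln(1+r)⌉ = ⌈48.126⌉ = 49 payments; the last is €25.57.
Total paid = 48·€202.00 + €25.57 = €9,721.57.
Total interest = total paid − principal = €9,721.57 − €7,489.00 = €2,232.57.

€2,233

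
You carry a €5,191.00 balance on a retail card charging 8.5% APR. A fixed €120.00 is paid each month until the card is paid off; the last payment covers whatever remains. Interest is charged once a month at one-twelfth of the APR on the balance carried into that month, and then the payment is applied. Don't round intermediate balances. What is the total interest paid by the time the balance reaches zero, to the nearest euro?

€1,029

Monthly rate r = 8.5%/12 = 0.708333% = 0.00708333.
Payoff takes n = ⌈−ln(1 − rB₀/P)/ln(1+r)⌉ = ⌈51.836⌉ = 52 payments; the last is €100.40.
Total paid = 51·€120.00 + €100.40 = €6,220.40.
Total interest = total paid − principal = €6,220.40 − €5,191.00 = €1,029.40.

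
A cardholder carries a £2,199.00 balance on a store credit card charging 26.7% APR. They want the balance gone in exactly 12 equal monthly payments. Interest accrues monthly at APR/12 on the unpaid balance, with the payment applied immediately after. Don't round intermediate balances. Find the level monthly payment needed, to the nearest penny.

Monthly rate r = 26.7%/12 = 2.225% = 0.02225.
Level-payment amortization: P = B₀·r / (1 − (1+r)^(−n)) = 2199.00·0.02225 / (1 − 1.02225^(−12)).
Denominator 1 − (1+r)^(−12) = 0.232082492.
P = 48.9277 / 0.232082492 ≈ 210.82.

£210.82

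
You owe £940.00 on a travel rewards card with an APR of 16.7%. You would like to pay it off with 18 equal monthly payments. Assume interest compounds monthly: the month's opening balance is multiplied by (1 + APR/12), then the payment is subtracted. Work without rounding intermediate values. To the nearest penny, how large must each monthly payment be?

Monthly rate r = 16.7%/12 = 1.39167% = 0.0139167.
Level-payment amortization: P = B₀·r / (1 − (1+r)^(−n)) = 940.00·0.0139167 / (1 − 1.01392^(−18)).
Denominator 1 − (1+r)^(−18) = 0.220242997.
P = 13.0817 / 0.220242997 ≈ 59.40.

£59.40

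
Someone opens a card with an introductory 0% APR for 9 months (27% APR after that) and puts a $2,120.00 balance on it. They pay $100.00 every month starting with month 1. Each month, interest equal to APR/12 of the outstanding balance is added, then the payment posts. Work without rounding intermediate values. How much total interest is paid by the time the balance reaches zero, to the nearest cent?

$222.45

Promo months 1–9 at r₀ = 0%/12 = 0; months 10+ at r₁ = 27%/12 = 0.0225.
After month 9 (no interest yet): B = $2,120.00 − 9·$100.00 = $1,220.00.
Then at r₁ with $100.00/mo: n₂ = −ln(1 − r₁·B/P)/ln(1+r₁) ≈ 14.42 → 15 more payments.
Total paid = 23·$100.00 + $42.45 = $2,342.45; interest = $2,342.45 − $2,120.00 = $222.45.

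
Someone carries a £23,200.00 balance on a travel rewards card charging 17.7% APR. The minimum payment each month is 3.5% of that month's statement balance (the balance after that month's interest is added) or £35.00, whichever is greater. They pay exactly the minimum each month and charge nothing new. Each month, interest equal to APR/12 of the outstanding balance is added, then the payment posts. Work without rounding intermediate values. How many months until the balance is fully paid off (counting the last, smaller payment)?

Monthly rate r = 17.7%/12 = 1.475% = 0.01475.
While 3.5% of the post-interest balance exceeds £35.00, each month B ← (B·(1+r))·(1 − 0.035), i.e. B shrinks by the factor (1+r)·0.965 = 0.97923.
This holds for months 1–151. Entering month 152 the balance is £975.73; 3.5% of the post-interest balance is now below £35.00, so the flat £35.00 minimum applies from here.
From month 152 a fixed £35.00 at rate r clears £975.73 in 37 more payments. Total: 151 + 37 = 188 months.

188 months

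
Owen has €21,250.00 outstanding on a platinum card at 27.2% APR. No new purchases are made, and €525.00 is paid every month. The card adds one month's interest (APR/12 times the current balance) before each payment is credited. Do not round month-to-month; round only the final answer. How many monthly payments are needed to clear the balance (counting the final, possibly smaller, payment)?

112 payments

Monthly rate r = 27.2%/12 = 2.26667% = 0.0226667.
Recurrence: B ← B·(1+r) − €525.00.
Month 1: interest €481.67; balance after payment €21,206.67.
Month 2: interest €480.68; balance after payment €21,162.35.
Closed form: n = −ln(1 − rB₀/P)/ln(1+r) = −ln(0.08254)/ln(1.02267) ≈ 111.293, so the balance reaches zero during payment 112.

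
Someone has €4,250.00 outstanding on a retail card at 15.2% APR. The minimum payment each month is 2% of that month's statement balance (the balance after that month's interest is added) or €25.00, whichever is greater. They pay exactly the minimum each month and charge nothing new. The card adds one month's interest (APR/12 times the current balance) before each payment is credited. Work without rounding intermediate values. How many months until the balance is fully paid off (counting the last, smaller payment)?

Monthly rate r = 15.2%/12 = 1.26667% = 0.0126667.
While 2% of the post-interest balance exceeds €25.00, each month B ← (B·(1+r))·(1 − 0.02), i.e. B shrinks by the factor (1+r)·0.98 = 0.99241.
This holds for months 1–163. Entering month 164 the balance is €1,228.23; 2% of the post-interest balance is now below €25.00, so the flat €25.00 minimum applies from here.
From month 164 a fixed €25.00 at rate r clears €1,228.23 in 78 more payments. Total: 163 + 78 = 241 months.

241 months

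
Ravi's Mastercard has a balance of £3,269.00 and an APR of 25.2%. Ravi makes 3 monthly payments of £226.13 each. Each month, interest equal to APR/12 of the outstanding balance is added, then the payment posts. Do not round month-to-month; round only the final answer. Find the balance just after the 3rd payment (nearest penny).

Monthly rate r = 25.2%/12 = 2.1% = 0.021.
Each month: B ← B·(1+r) − £226.13.
Month 1: interest £68.65; balance after payment £3,111.52.
Month 2: interest £65.34; balance after payment £2,950.73.
Month 3: interest £61.97; balance after payment £2,786.57.

£2,786.57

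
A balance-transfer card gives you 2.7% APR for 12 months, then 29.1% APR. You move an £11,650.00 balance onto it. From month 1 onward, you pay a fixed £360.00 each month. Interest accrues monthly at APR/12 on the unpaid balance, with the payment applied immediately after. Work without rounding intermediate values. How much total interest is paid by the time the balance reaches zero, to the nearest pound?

£3,437

Promo months 1–12 at r₀ = 2.7%/12 = 0.00225; months 13+ at r₁ = 29.1%/12 = 0.02425.
After month 12: iterate B ← B·(1+r₀) − £360.00 for 12 months → £7,594.61.
Then at r₁ with £360.00/mo: n₂ = −ln(1 − r₁·B/P)/ln(1+r₁) ≈ 29.91 → 30 more payments.
Total paid = 41·£360.00 + £326.76 = £15,086.76; interest = £15,086.76 − £11,650.00 = £3,436.76.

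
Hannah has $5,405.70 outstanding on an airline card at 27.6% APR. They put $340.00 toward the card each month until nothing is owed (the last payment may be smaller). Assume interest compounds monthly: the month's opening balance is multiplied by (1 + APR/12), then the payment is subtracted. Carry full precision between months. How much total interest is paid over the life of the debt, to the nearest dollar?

$1,401

Monthly rate r = 27.6%/12 = 2.3% = 0.023.
Payoff takes n = ⌈−ln(1 − rB₀/P)/ln(1+r)⌉ = ⌈20.018⌉ = 21 payments; the last is $6.22.
Total paid = 20·$340.00 + $6.22 = $6,806.22.
Total interest = total paid − principal = $6,806.22 − $5,405.70 = $1,400.52.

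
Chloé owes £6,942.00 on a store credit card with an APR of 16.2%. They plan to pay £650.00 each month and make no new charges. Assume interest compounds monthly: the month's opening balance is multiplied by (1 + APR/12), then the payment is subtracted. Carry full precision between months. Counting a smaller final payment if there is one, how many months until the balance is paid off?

12 months

Monthly rate r = 16.2%/12 = 1.35% = 0.0135.
Recurrence: B ← B·(1+r) − £650.00.
Month 1: interest £93.72; balance after payment £6,385.72.
Month 2: interest £86.21; balance after payment £5,821.92.
Closed form: n = −ln(1 − rB₀/P)/ln(1+r) = −ln(0.85582)/ln(1.0135) ≈ 11.611, so the balance reaches zero during payment 12.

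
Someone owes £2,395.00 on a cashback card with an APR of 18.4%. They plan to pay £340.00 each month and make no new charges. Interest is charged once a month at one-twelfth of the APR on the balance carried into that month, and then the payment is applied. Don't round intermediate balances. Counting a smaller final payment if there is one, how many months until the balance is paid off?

Monthly rate r = 18.4%/12 = 1.53333% = 0.0153333.
Recurrence: B ← B·(1+r) − £340.00.
Month 1: interest £36.72; balance after payment £2,091.72.
Month 2: interest £32.07; balance after payment £1,783.80.
Closed form: n = −ln(1 − rB₀/P)/ln(1+r) = −ln(0.89199)/ln(1.01533) ≈ 7.511, so the balance reaches zero during payment 8.

8 payments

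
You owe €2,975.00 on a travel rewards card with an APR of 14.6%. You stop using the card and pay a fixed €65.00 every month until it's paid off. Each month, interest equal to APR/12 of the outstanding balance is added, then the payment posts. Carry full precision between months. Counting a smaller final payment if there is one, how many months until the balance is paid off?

68 months

Monthly rate r = 14.6%/12 = 1.21667% = 0.0121667.
Recurrence: B ← B·(1+r) − €65.00.
Month 1: interest €36.20; balance after payment €2,946.20.
Month 2: interest €35.85; balance after payment €2,917.04.
Closed form: n = −ln(1 − rB₀/P)/ln(1+r) = −ln(0.44314)/ln(1.01217) ≈ 67.299, so the balance reaches zero during payment 68.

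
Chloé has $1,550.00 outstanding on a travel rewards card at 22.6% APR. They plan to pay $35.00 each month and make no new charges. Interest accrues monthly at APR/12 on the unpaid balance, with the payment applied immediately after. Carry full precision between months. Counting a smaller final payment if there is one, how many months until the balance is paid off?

Monthly rate r = 22.6%/12 = 1.88333% = 0.0188333.
Recurrence: B ← B·(1+r) − $35.00.
Month 1: interest $29.19; balance after payment $1,544.19.
Month 2: interest $29.08; balance after payment $1,538.27.
Closed form: n = −ln(1 − rB₀/P)/ln(1+r) = −ln(0.16595)/ln(1.01883) ≈ 96.261, so the balance reaches zero during payment 97.

97 payments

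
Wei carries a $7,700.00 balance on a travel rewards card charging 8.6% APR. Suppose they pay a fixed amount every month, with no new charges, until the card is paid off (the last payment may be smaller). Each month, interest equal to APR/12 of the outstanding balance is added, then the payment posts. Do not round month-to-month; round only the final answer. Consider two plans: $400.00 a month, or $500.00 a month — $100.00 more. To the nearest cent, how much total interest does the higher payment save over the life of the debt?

Monthly rate r = 8.6%/12 = 0.716667% = 0.00716667.
At $400.00/mo: n = ⌈−ln(1 − rB₀/P)/ln(1+r)⌉ = 21 payments (last $315.57); total interest = total paid − $7,700.00 = $615.57.
At $500.00/mo: 17 payments (last $188.64); total interest $488.64.
Interest saved = $615.57 − $488.64 = $126.93.

$126.93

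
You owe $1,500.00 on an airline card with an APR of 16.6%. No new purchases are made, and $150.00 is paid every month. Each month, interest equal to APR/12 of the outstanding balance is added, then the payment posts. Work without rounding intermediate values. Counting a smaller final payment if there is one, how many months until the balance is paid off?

11 payments

Monthly rate r = 16.6%/12 = 1.38333% = 0.0138333.
Recurrence: B ← B·(1+r) − $150.00.
Month 1: interest $20.75; balance after payment $1,370.75.
Month 2: interest $18.96; balance after payment $1,239.71.
Closed form: n = −ln(1 − rB₀/P)/ln(1+r) = −ln(0.86167)/ln(1.01383) ≈ 10.837, so the balance reaches zero during payment 11.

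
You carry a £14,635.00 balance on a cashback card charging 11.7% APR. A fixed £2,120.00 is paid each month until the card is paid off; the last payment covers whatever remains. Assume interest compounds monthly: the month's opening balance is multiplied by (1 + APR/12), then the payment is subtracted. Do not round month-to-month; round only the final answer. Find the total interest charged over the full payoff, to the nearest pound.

£591

Monthly rate r = 11.7%/12 = 0.975% = 0.00975.
Payoff takes n = ⌈−ln(1 − rB₀/P)/ln(1+r)⌉ = ⌈7.181⌉ = 8 payments; the last is £386.07.
Total paid = 7·£2,120.00 + £386.07 = £15,226.07.
Total interest = total paid − principal = £15,226.07 − £14,635.00 = £591.07.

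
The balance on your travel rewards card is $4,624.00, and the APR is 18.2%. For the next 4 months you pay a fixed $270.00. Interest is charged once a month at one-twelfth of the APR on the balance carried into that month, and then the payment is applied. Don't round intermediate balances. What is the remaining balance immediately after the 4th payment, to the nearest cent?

Monthly rate r = 18.2%/12 = 1.51667% = 0.0151667.
Each month: B ← B·(1+r) − $270.00.
Month 1: interest $70.13; balance after payment $4,424.13.
Month 2: interest $67.10; balance after payment $4,221.23.
Month 3: interest $64.02; balance after payment $4,015.25.
Month 4: interest $60.90; balance after payment $3,806.15.

$3,806.15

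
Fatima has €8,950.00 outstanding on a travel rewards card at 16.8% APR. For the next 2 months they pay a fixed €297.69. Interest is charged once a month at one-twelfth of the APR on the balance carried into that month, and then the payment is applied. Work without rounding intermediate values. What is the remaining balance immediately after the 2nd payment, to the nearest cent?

€8,602.81

Monthly rate r = 16.8%/12 = 1.4% = 0.014.
Each month: B ← B·(1+r) − €297.69.
Month 1: interest €125.30; balance after payment €8,777.61.
Month 2: interest €122.89; balance after payment €8,602.81.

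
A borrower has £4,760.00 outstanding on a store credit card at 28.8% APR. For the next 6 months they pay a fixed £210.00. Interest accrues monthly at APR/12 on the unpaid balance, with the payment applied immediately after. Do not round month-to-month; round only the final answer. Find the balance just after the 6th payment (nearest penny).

Monthly rate r = 28.8%/12 = 2.4% = 0.024.
Each month: B ← B·(1+r) − £210.00.
Month 1: interest £114.24; balance after payment £4,664.24.
Month 2: interest £111.94; balance after payment £4,566.18.
Month 3: interest £109.59; balance after payment £4,465.77.
Month 4: interest £107.18; balance after payment £4,362.95.
Month 5: interest £104.71; balance after payment £4,257.66.
Month 6: interest £102.18; balance after payment £4,149.84.

£4,149.84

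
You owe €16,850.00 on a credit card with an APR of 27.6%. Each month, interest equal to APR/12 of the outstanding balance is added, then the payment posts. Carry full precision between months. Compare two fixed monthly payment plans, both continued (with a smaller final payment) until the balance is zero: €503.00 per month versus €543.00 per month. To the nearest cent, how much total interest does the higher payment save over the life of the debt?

€2,688.74

Monthly rate r = 27.6%/12 = 2.3% = 0.023.
At €503.00/mo: n = ⌈−ln(1 − rB₀/P)/ln(1+r)⌉ = 65 payments (last €364.48); total interest = total paid − €16,850.00 = €15,706.48.
At €543.00/mo: 56 payments (last €2.74); total interest €13,017.74.
Interest saved = €15,706.48 − €13,017.74 = €2,688.74.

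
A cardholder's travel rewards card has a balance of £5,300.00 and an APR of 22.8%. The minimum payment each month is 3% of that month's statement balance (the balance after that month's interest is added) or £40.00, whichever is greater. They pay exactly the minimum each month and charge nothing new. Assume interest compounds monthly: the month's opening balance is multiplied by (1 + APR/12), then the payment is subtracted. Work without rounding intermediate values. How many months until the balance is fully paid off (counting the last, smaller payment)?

Monthly rate r = 22.8%/12 = 1.9% = 0.019.
While 3% of the post-interest balance exceeds £40.00, each month B ← (B·(1+r))·(1 − 0.03), i.e. B shrinks by the factor (1+r)·0.97 = 0.98843.
This holds for months 1–121. Entering month 122 the balance is £1,296.38; 3% of the post-interest balance is now below £40.00, so the flat £40.00 minimum applies from here.
From month 122 a fixed £40.00 at rate r clears £1,296.38 in 51 more payments. Total: 121 + 51 = 172 months.

172 months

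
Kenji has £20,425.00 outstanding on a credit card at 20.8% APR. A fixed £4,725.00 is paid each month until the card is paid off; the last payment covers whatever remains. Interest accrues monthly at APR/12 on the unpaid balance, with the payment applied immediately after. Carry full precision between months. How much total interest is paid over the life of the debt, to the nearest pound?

Monthly rate r = 20.8%/12 = 1.73333% = 0.0173333.
Payoff takes n = ⌈−ln(1 − rB₀/P)/ln(1+r)⌉ = ⌈4.532⌉ = 5 payments; the last is £2,524.29.
Total paid = 4·£4,725.00 + £2,524.29 = £21,424.29.
Total interest = total paid − principal = £21,424.29 − £20,425.00 = £999.29.

£999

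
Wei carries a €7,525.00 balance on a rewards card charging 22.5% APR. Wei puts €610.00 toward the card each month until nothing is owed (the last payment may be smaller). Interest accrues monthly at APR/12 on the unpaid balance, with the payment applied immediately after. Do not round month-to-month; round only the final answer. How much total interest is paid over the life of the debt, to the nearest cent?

Monthly rate r = 22.5%/12 = 1.875% = 0.01875.
Payoff takes n = ⌈−ln(1 − rB₀/P)/ln(1+r)⌉ = ⌈14.161⌉ = 15 payments; the last is €98.84.
Total paid = 14·€610.00 + €98.84 = €8,638.84.
Total interest = total paid − principal = €8,638.84 − €7,525.00 = €1,113.84.

€1,113.84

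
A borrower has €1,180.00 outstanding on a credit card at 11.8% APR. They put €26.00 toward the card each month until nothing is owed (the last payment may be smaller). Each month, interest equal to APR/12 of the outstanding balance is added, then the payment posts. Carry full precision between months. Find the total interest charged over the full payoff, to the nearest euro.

Monthly rate r = 11.8%/12 = 0.983333% = 0.00983333.
Payoff takes n = ⌈−ln(1 − rB₀/P)/ln(1+r)⌉ = ⌈60.407⌉ = 61 payments; the last is €10.61.
Total paid = 60·€26.00 + €10.61 = €1,570.61.
Total interest = total paid − principal = €1,570.61 − €1,180.00 = €390.61.

€391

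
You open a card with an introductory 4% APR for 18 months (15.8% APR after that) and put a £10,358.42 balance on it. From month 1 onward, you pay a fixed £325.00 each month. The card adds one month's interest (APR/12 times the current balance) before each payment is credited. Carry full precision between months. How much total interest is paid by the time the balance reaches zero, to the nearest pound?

£1,090

Promo months 1–18 at r₀ = 4%/12 = 0.00333333; months 19+ at r₁ = 15.8%/12 = 0.0131667.
After month 18: iterate B ← B·(1+r₀) − £325.00 for 18 months → £4,979.12.
Then at r₁ with £325.00/mo: n₂ = −ln(1 − r₁·B/P)/ln(1+r₁) ≈ 17.22 → 18 more payments.
Total paid = 35·£325.00 + £72.94 = £11,447.94; interest = £11,447.94 − £10,358.42 = £1,089.52.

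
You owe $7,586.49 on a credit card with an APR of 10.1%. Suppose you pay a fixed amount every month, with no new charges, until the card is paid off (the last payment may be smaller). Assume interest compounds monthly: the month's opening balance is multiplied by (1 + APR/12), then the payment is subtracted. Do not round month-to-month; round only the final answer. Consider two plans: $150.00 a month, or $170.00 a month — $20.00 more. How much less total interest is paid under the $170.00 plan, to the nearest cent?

Monthly rate r = 10.1%/12 = 0.841667% = 0.00841667.
At $150.00/mo: n = ⌈−ln(1 − rB₀/P)/ln(1+r)⌉ = 67 payments (last $25.22); total interest = total paid − $7,586.49 = $2,338.73.
At $170.00/mo: 57 payments (last $32.81); total interest $1,966.32.
Interest saved = $2,338.73 − $1,966.32 = $372.41.

$372.41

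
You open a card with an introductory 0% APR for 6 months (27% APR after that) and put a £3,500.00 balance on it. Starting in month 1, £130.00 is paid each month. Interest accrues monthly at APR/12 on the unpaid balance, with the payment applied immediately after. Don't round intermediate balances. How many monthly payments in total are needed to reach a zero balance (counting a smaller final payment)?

35 months

Promo months 1–6 at r₀ = 0%/12 = 0; months 7+ at r₁ = 27%/12 = 0.0225.
After month 6 (no interest yet): B = £3,500.00 − 6·£130.00 = £2,720.00.
Then at r₁ with £130.00/mo: n₂ = −ln(1 − r₁·B/P)/ln(1+r₁) ≈ 28.60 → 29 more payments.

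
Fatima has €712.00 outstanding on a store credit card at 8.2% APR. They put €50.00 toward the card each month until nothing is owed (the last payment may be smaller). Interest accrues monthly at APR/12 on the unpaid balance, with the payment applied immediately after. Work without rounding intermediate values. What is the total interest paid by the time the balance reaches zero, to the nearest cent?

€39.63

Monthly rate r = 8.2%/12 = 0.683333% = 0.00683333.
Payoff takes n = ⌈−ln(1 − rB₀/P)/ln(1+r)⌉ = ⌈15.032⌉ = 16 payments; the last is €1.63.
Total paid = 15·€50.00 + €1.63 = €751.63.
Total interest = total paid − principal = €751.63 − €712.00 = €39.63.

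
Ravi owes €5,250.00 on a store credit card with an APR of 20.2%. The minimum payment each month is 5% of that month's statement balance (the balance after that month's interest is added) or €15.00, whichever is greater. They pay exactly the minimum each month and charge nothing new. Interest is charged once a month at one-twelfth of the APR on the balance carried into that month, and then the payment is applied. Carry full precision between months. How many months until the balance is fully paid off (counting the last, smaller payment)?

108 months

Monthly rate r = 20.2%/12 = 1.68333% = 0.0168333.
While 5% of the post-interest balance exceeds €15.00, each month B ← (B·(1+r))·(1 − 0.05), i.e. B shrinks by the factor (1+r)·0.95 = 0.96599.
This holds for months 1–84. Entering month 85 the balance is €287.03; 5% of the post-interest balance is now below €15.00, so the flat €15.00 minimum applies from here.
From month 85 a fixed €15.00 at rate r clears €287.03 in 24 more payments. Total: 84 + 24 = 108 months.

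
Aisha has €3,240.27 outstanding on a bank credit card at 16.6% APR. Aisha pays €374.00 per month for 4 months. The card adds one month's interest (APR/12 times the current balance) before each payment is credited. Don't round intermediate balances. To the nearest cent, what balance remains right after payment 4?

Monthly rate r = 16.6%/12 = 1.38333% = 0.0138333.
Each month: B ← B·(1+r) − €374.00.
Month 1: interest €44.82; balance after payment €2,911.09.
Month 2: interest €40.27; balance after payment €2,577.36.
Month 3: interest €35.65; balance after payment €2,239.02.
Month 4: interest €30.97; balance after payment €1,895.99.

€1,895.99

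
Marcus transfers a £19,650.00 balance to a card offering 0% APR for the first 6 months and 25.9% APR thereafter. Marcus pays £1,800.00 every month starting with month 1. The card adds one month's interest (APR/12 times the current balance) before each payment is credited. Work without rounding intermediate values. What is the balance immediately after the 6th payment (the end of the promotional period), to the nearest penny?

£8,850.00

Promo months 1–6 at r₀ = 0%/12 = 0; months 7+ at r₁ = 25.9%/12 = 0.0215833.
After month 6 (no interest yet): B = £19,650.00 − 6·£1,800.00 = £8,850.00.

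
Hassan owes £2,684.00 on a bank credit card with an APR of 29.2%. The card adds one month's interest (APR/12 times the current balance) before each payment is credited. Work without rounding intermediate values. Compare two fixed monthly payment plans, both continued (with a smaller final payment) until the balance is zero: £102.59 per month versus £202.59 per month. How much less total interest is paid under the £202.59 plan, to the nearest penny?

Monthly rate r = 29.2%/12 = 2.43333% = 0.0243333.
At £102.59/mo: n = ⌈−ln(1 − rB₀/P)/ln(1+r)⌉ = 43 payments (last £10.94); total interest = total paid − £2,684.00 = £1,635.72.
At £202.59/mo: 17 payments (last £38.24); total interest £595.68.
Interest saved = £1,635.72 − £595.68 = £1,040.04.

£1,040.04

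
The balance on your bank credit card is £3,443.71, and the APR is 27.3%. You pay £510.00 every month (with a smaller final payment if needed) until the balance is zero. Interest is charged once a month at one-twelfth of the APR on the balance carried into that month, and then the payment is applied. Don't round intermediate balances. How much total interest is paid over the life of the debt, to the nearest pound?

£339

Monthly rate r = 27.3%/12 = 2.275% = 0.02275.
Payoff takes n = ⌈−ln(1 − rB₀/P)/ln(1+r)⌉ = ⌈7.414⌉ = 8 payments; the last is £212.63.
Total paid = 7·£510.00 + £212.63 = £3,782.63.
Total interest = total paid − principal = £3,782.63 − £3,443.71 = £338.92.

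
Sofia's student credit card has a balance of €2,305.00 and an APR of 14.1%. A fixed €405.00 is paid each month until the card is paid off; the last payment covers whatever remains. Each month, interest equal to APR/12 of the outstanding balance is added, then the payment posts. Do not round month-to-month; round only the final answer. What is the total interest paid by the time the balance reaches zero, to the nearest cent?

Monthly rate r = 14.1%/12 = 1.175% = 0.01175.
Payoff takes n = ⌈−ln(1 − rB₀/P)/ln(1+r)⌉ = ⌈5.925⌉ = 6 payments; the last is €374.84.
Total paid = 5·€405.00 + €374.84 = €2,399.84.
Total interest = total paid − principal = €2,399.84 − €2,305.00 = €94.84.

€94.84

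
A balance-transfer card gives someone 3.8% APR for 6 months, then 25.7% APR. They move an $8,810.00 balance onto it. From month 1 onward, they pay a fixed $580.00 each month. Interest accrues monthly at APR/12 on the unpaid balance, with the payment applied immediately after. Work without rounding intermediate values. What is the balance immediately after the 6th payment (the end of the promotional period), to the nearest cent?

Promo months 1–6 at r₀ = 3.8%/12 = 0.00316667; months 7+ at r₁ = 25.7%/12 = 0.0214167.
After month 6: iterate B ← B·(1+r₀) − $580.00 for 6 months → $5,471.05.

$5,471.05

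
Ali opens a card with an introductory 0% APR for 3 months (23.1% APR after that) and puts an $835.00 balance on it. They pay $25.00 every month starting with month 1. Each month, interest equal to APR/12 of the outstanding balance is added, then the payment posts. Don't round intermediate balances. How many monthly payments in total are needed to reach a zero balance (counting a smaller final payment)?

Promo months 1–3 at r₀ = 0%/12 = 0; months 4+ at r₁ = 23.1%/12 = 0.01925.
After month 3 (no interest yet): B = $835.00 − 3·$25.00 = $760.00.
Then at r₁ with $25.00/mo: n₂ = −ln(1 − r₁·B/P)/ln(1+r₁) ≈ 46.15 → 47 more payments.

50 months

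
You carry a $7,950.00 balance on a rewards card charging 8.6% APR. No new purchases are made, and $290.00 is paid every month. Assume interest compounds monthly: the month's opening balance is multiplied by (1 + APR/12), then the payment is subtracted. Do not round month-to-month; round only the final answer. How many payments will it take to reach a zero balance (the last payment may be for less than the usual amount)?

31 months

Monthly rate r = 8.6%/12 = 0.716667% = 0.00716667.
Recurrence: B ← B·(1+r) − $290.00.
Month 1: interest $56.98; balance after payment $7,716.98.
Month 2: interest $55.30; balance after payment $7,482.28.
Closed form: n = −ln(1 − rB₀/P)/ln(1+r) = −ln(0.80353)/ln(1.00717) ≈ 30.630, so the balance reaches zero during payment 31.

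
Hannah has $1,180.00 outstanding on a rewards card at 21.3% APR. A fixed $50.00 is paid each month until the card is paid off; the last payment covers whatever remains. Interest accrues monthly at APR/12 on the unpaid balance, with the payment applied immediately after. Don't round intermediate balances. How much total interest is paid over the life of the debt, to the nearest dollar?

Monthly rate r = 21.3%/12 = 1.775% = 0.01775.
Payoff takes n = ⌈−ln(1 − rB₀/P)/ln(1+r)⌉ = ⌈30.853⌉ = 31 payments; the last is $42.69.
Total paid = 30·$50.00 + $42.69 = $1,542.69.
Total interest = total paid − principal = $1,542.69 − $1,180.00 = $362.69.

$363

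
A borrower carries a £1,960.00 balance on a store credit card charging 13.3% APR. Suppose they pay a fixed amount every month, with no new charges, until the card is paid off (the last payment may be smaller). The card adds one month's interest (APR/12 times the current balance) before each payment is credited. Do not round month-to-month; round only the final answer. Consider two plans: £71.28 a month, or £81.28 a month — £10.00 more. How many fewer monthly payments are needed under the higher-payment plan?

4 fewer payments

Monthly rate r = 13.3%/12 = 1.10833% = 0.0110833.
At £71.28/mo: n = ⌈−ln(1 − rB₀/P)/ln(1+r)⌉ = 33 payments (last £69.74); total interest = total paid − £1,960.00 = £390.70.
At £81.28/mo: 29 payments (last £17.37); total interest £333.21.
Payments saved = 33 − 29 = 4.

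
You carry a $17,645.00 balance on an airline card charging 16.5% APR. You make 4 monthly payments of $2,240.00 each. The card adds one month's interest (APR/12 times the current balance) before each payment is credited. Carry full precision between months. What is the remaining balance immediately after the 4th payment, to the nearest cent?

$9,489.18

Monthly rate r = 16.5%/12 = 1.375% = 0.01375.
Each month: B ← B·(1+r) − $2,240.00.
Month 1: interest $242.62; balance after payment $15,647.62.
Month 2: interest $215.15; balance after payment $13,622.77.
Month 3: interest $187.31; balance after payment $11,570.09.
Month 4: interest $159.09; balance after payment $9,489.18.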